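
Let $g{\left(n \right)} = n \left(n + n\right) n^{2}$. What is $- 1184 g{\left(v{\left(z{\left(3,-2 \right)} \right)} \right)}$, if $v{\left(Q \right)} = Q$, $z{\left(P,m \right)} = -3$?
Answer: $-191808$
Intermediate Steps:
$g{\left(n \right)} = 2 n^{4}$ ($g{\left(n \right)} = n 2 n n^{2} = 2 n^{2} n^{2} = 2 n^{4}$)
$- 1184 g{\left(v{\left(z{\left(3,-2 \right)} \right)} \right)} = - 1184 \cdot 2 \left(-3\right)^{4} = - 1184 \cdot 2 \cdot 81 = \left(-1184\right) 162 = -191808$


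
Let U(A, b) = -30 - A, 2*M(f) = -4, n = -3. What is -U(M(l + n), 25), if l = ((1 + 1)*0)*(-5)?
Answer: 28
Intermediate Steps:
l = 0 (l = (2*0)*(-5) = 0*(-5) = 0)
M(f) = -2 (M(f) = (½)*(-4) = -2)
-U(M(l + n), 25) = -(-30 - 1*(-2)) = -(-30 + 2) = -1*(-28) = 28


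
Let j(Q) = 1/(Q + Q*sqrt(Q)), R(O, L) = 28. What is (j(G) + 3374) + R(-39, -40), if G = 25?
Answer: 510301/150 ≈ 3402.0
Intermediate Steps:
j(Q) = 1/(Q + Q**(3/2))
(j(G) + 3374) + R(-39, -40) = (1/(25 + 25**(3/2)) + 3374) + 28 = (1/(25 + 125) + 3374) + 28 = (1/150 + 3374) + 28 = 506101/150 + 28 = 510301/150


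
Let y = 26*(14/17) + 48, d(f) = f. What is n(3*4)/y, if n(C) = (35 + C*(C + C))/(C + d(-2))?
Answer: 5491/11800 ≈ 0.46534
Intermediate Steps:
y = 1180/17 (y = 26*(14*(1/17)) + 48 = 26*(14/17) + 48 = 364/17 + 48 = 1180/17 ≈ 69.412)
n(C) = (35 + 2*C²)/(-2 + C) (n(C) = (35 + C*(C + C))/(C - 2) = (35 + C*(2*C))/(-2 + C) = (35 + 2*C²)/(-2 + C))
n(3*4)/y = ((35 + 2*(3*4)²)/(-2 + 3*4))/(1180/17) = ((35 + 2*12²)/(-2 + 12))*(17/1180) = ((35 + 2*144)/10)*(17/1180) = ((35 + 288)/10)*(17/1180) = ((⅒)*323)*(17/1180) = (323/10)*(17/1180) = 5491/11800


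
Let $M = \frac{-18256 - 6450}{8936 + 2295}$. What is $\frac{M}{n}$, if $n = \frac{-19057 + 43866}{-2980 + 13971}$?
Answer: $- \frac{24685786}{25329989} \approx -0.97457$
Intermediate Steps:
$n = \frac{24809}{10991} \approx 2.2572$
$M = - \frac{2246}{1021}$ ($M = - \frac{24706}{11231} = \left(-24706\right) \frac{1}{11231} = - \frac{2246}{1021} \approx -2.1998$)
$\frac{M}{n} = - \frac{2246}{1021 \cdot \frac{24809}{10991}} = \left(- \frac{2246}{1021}\right) \frac{10991}{24809} = - \frac{24685786}{25329989}$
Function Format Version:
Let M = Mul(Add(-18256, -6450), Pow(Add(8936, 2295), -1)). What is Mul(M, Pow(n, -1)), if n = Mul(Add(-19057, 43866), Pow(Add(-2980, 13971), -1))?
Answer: Rational(-24685786, 25329989) ≈ -0.97457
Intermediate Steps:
n = Rational(24809, 10991) (n = Mul(24809, Pow(10991, -1)) = Mul(24809, Rational(1, 10991)) = Rational(24809, 10991) ≈ 2.2572)
M = Rational(-2246, 1021) (M = Mul(-24706, Pow(11231, -1)) = Mul(-24706, Rational(1, 11231)) = Rational(-2246, 1021) ≈ -2.1998)
Mul(M, Pow(n, -1)) = Mul(Rational(-2246, 1021), Pow(Rational(24809, 10991), -1)) = Mul(Rational(-2246, 1021), Rational(10991, 24809)) = Rational(-24685786, 25329989)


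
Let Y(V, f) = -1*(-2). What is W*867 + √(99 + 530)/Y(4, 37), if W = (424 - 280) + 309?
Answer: 392751 + √629/2 ≈ 3.9276e+5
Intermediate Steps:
Y(V, f) = 2
W = 453 (W = 144 + 309 = 453)
W*867 + √(99 + 530)/Y(4, 37) = 453*867 + √(99 + 530)/2 = 392751 + √629*(½) = 392751 + √629/2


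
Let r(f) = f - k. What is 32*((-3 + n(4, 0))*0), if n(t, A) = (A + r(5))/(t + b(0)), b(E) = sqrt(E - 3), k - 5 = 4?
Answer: 0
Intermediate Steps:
k = 9 (k = 5 + 4 = 9)
b(E) = sqrt(-3 + E)
r(f) = -9 + f (r(f) = f - 1*9 = f - 9 = -9 + f)
n(t, A) = (-4 + A)/(t + I*sqrt(3)) (n(t, A) = (A + (-9 + 5))/(t + sqrt(-3 + 0)) = (A - 4)/(t + sqrt(-3)) = (-4 + A)/(t + I*sqrt(3)))
32*((-3 + n(4, 0))*0) = 32*((-3 + (-4 + 0)/(4 + I*sqrt(3)))*0) = 32*((-3 - 4/(4 + I*sqrt(3)))*0) = 32*0 = 0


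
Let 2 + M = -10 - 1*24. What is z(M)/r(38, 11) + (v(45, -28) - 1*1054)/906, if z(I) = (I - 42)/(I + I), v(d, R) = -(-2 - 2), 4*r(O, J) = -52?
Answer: -2251/1812 ≈ -1.2423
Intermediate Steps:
r(O, J) = -13 (r(O, J) = (¼)*(-52) = -13)
v(d, R) = 4 (v(d, R) = -1*(-4) = 4)
M = -36 (M = -2 + (-10 - 1*24) = -2 + (-10 - 24) = -2 - 34 = -36)
z(I) = (-42 + I)/(2*I) (z(I) = (-42 + I)/((2*I)) = (-42 + I)*(1/(2*I)) = (-42 + I)/(2*I))
z(M)/r(38, 11) + (v(45, -28) - 1*1054)/906 = ((½)*(-42 - 36)/(-36))/(-13) + (4 - 1*1054)/906 = ((½)*(-1/36)*(-78))*(-1/13) + (4 - 1054)*(1/906) = (13/12)*(-1/13) - 1050*1/906 = -1/12 - 175/151 = -2251/1812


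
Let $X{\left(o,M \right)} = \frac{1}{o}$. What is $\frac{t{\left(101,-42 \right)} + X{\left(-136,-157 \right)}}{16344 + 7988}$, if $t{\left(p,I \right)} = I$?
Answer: $- \frac{5713}{3309152} \approx -0.0017264$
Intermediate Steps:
$\frac{t{\left(101,-42 \right)} + X{\left(-136,-157 \right)}}{16344 + 7988} = \frac{-42 + \frac{1}{-136}}{16344 + 7988} = \frac{-42 - \frac{1}{136}}{24332} = \left(- \frac{5713}{136}\right) \frac{1}{24332} = - \frac{5713}{3309152}$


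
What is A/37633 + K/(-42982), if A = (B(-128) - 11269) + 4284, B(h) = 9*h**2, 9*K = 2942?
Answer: 27114402206/7278937227 ≈ 3.7250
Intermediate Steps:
K = 2942/9 (K = (1/9)*2942 = 2942/9 ≈ 326.89)
A = 140471 (A = (9*(-128)**2 - 11269) + 4284 = (9*16384 - 11269) + 4284 = (147456 - 11269) + 4284 = 136187 + 4284 = 140471)
A/37633 + K/(-42982) = 140471/37633 + (2942/9)/(-42982) = 140471*(1/37633) + (2942/9)*(-1/42982) = 140471/37633 - 1471/193419 = 27114402206/7278937227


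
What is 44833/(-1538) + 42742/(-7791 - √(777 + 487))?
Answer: -3233450623397/93354165346 + 170968*√79/60698417 ≈ -34.611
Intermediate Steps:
44833/(-1538) + 42742/(-7791 - √(777 + 487)) = 44833*(-1/1538) + 42742/(-7791 - √1264) = -44833/1538 + 42742/(-7791 - 4*√79)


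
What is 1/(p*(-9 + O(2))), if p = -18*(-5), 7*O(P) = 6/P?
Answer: -7/5400 ≈ -0.0012963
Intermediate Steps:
O(P) = 6/(7*P) (O(P) = (6/P)/7 = 6/(7*P))
p = 90
1/(p*(-9 + O(2))) = 1/(90*(-9 + (6/7)/2)) = 1/(90*(-9 + (6/7)*(½))) = 1/(90*(-9 + 3/7)) = 1/(90*(-60/7)) = 1/(-5400/7) = -7/5400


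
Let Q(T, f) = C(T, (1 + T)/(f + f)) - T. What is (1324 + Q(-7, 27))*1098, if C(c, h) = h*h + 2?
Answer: 13172828/9 ≈ 1.4636e+6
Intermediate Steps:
C(c, h) = 2 + h² (C(c, h) = h² + 2 = 2 + h²)
Q(T, f) = 2 - T + (1 + T)²/(4*f²) (Q(T, f) = (2 + ((1 + T)/(f + f))²) - T = (2 + ((1 + T)/((2*f)))²) - T = (2 + ((1 + T)*(1/(2*f)))²) - T = (2 + ((1 + T)/(2*f))²) - T = (2 + (1 + T)²/(4*f²)) - T = 2 - T + (1 + T)²/(4*f²))
(1324 + Q(-7, 27))*1098 = (1324 + (2 - 1*(-7) + (¼)*(1 - 7)²/27²))*1098 = (1324 + (2 + 7 + (¼)*(1/729)*(-6)²))*1098 = (1324 + (2 + 7 + (¼)*(1/729)*36))*1098 = (1324 + (2 + 7 + 1/81))*1098 = (1324 + 730/81)*1098 = (107974/81)*1098 = 13172828/9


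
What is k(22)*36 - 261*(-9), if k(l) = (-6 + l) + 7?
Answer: 3177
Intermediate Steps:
k(l) = 1 + l
k(22)*36 - 261*(-9) = (1 + 22)*36 - 261*(-9) = 23*36 + 2349 = 828 + 2349 = 3177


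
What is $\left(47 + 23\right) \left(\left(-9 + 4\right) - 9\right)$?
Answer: $-980$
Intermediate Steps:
$\left(47 + 23\right) \left(\left(-9 + 4\right) - 9\right) = 70 \left(-5 - 9\right) = 70 \left(-14\right) = -980$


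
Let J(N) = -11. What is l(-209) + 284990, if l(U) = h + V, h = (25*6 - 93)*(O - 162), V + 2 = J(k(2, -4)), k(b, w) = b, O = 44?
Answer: 278251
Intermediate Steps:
V = -13 (V = -2 - 11 = -13)
h = -6726 (h = (25*6 - 93)*(44 - 162) = (150 - 93)*(-118) = 57*(-118) = -6726)
l(U) = -6739 (l(U) = -6726 - 13 = -6739)
l(-209) + 284990 = -6739 + 284990 = 278251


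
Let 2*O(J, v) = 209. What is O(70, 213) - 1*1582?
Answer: -2955/2 ≈ -1477.5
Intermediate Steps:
O(J, v) = 209/2 (O(J, v) = (½)*209 = 209/2)
O(70, 213) - 1*1582 = 209/2 - 1*1582 = 209/2 - 1582 = -2955/2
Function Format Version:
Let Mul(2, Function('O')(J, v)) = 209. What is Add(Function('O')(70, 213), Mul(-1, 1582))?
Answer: Rational(-2955, 2) ≈ -1477.5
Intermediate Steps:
Function('O')(J, v) = Rational(209, 2) (Function('O')(J, v) = Mul(Rational(1, 2), 209) = Rational(209, 2))
Add(Function('O')(70, 213), Mul(-1, 1582)) = Add(Rational(209, 2), Mul(-1, 1582)) = Add(Rational(209, 2), -1582) = Rational(-2955, 2)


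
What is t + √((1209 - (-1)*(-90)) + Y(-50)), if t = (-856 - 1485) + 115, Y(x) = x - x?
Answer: -2226 + √1119 ≈ -2192.5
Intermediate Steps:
Y(x) = 0
t = -2226 (t = -2341 + 115 = -2226)
t + √((1209 - (-1)*(-90)) + Y(-50)) = -2226 + √((1209 - (-1)*(-90)) + 0) = -2226 + √((1209 - 1*90) + 0) = -2226 + √((1209 - 90) + 0) = -2226 + √(1119 + 0) = -2226 + √1119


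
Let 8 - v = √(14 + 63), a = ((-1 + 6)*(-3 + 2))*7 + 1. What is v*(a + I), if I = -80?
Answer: -912 + 114*√77 ≈ 88.346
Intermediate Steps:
a = -34 (a = (5*(-1))*7 + 1 = -5*7 + 1 = -35 + 1 = -34)
v = 8 - √77 (v = 8 - √(14 + 63) = 8 - √77 ≈ -0.77496)
v*(a + I) = (8 - √77)*(-34 - 80) = (8 - √77)*(-114) = -912 + 114*√77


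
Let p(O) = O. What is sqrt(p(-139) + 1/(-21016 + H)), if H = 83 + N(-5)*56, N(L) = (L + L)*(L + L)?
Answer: 2*I*sqrt(8169759726)/15333 ≈ 11.79*I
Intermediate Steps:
N(L) = 4*L**2 (N(L) = (2*L)*(2*L) = 4*L**2)
H = 5683 (H = 83 + (4*(-5)**2)*56 = 83 + (4*25)*56 = 83 + 100*56 = 83 + 5600 = 5683)
sqrt(p(-139) + 1/(-21016 + H)) = sqrt(-139 + 1/(-21016 + 5683)) = sqrt(-139 + 1/(-15333)) = sqrt(-139 - 1/15333) = sqrt(-2131288/15333) = 2*I*sqrt(8169759726)/15333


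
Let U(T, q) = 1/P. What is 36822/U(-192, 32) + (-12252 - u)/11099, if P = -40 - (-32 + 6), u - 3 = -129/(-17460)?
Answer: -3027265353053/5872380 ≈ -5.1551e+5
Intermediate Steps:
u = 17503/5820 (u = 3 - 129/(-17460) = 3 - 129*(-1/17460) = 3 + 43/5820 = 17503/5820 ≈ 3.0074)
P = -14 (P = -40 - 1*(-26) = -40 + 26 = -14)
U(T, q) = -1/14 (U(T, q) = 1/(-14) = -1/14)
36822/U(-192, 32) + (-12252 - u)/11099 = 36822/(-1/14) + (-12252 - 1*17503/5820)/11099 = 36822*(-14) + (-12252 - 17503/5820)*(1/11099) = -515508 - 71324143/5820*1/11099 = -515508 - 6484013/5872380 = -3027265353053/5872380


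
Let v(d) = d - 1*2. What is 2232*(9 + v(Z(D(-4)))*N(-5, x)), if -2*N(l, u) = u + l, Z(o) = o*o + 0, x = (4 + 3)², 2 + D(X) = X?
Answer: -1649448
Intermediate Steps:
D(X) = -2 + X
x = 49 (x = 7² = 49)
Z(o) = o² (Z(o) = o² + 0 = o²)
N(l, u) = -l/2 - u/2 (N(l, u) = -(u + l)/2 = -(l + u)/2 = -l/2 - u/2)
v(d) = -2 + d (v(d) = d - 2 = -2 + d)
2232*(9 + v(Z(D(-4)))*N(-5, x)) = 2232*(9 + (-2 + (-2 - 4)²)*(-½*(-5) - ½*49)) = 2232*(9 + (-2 + (-6)²)*(5/2 - 49/2)) = 2232*(9 + (-2 + 36)*(-22)) = 2232*(9 + 34*(-22)) = 2232*(9 - 748) = 2232*(-739) = -1649448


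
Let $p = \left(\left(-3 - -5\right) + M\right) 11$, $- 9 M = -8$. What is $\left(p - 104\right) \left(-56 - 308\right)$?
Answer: $\frac{236600}{9} \approx 26289.0$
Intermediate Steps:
$M = \frac{8}{9}$ ($M = \left(- \frac{1}{9}\right) \left(-8\right) = \frac{8}{9} \approx 0.88889$)
$p = \frac{286}{9}$ ($p = \left(\left(-3 - -5\right) + \frac{8}{9}\right) 11 = \left(\left(-3 + 5\right) + \frac{8}{9}\right) 11 = \left(2 + \frac{8}{9}\right) 11 = \frac{26}{9} \cdot 11 = \frac{286}{9} \approx 31.778$)
$\left(p - 104\right) \left(-56 - 308\right) = \left(\frac{286}{9} - 104\right) \left(-56 - 308\right) = \left(- \frac{650}{9}\right) \left(-364\right) = \frac{236600}{9}$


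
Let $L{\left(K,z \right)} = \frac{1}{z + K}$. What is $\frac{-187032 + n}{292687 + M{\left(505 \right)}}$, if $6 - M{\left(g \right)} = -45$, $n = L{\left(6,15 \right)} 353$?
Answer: $- \frac{3927319}{6147498} \approx -0.63885$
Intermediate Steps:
$L{\left(K,z \right)} = \frac{1}{K + z}$
$n = \frac{353}{21}$ ($n = \frac{1}{6 + 15} \cdot 353 = \frac{1}{21} \cdot 353 = \frac{353}{21} \approx 16.81$)
$M{\left(g \right)} = 51$ ($M{\left(g \right)} = 6 - -45 = 6 + 45 = 51$)
$\frac{-187032 + n}{292687 + M{\left(505 \right)}} = \frac{-187032 + \frac{353}{21}}{292687 + 51} = - \frac{3927319}{21 \cdot 292738} = \left(- \frac{3927319}{21}\right) \frac{1}{292738} = - \frac{3927319}{6147498}$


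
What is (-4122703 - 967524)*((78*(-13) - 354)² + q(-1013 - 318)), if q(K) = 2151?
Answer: -9536922051525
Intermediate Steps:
(-4122703 - 967524)*((78*(-13) - 354)² + q(-1013 - 318)) = (-4122703 - 967524)*((78*(-13) - 354)² + 2151) = -5090227*((-1014 - 354)² + 2151) = -5090227*((-1368)² + 2151) = -5090227*(1871424 + 2151) = -5090227*1873575 = -9536922051525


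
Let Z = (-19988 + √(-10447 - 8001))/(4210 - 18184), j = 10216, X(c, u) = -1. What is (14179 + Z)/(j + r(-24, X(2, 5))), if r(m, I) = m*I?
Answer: 99078667/71546880 - I*√1153/35773440 ≈ 1.3848 - 9.4919e-7*I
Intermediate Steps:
r(m, I) = I*m
Z = 9994/6987 - 2*I*√1153/6987 (Z = (-19988 + √(-18448))/(-13974) = (-19988 + 4*I*√1153)*(-1/13974) = 9994/6987 - 2*I*√1153/6987 ≈ 1.4304 - 0.0097197*I)
(14179 + Z)/(j + r(-24, X(2, 5))) = (14179 + (9994/6987 - 2*I*√1153/6987))/(10216 - 1*(-24)) = (99078667/6987 - 2*I*√1153/6987)/(10216 + 24) = (99078667/6987 - 2*I*√1153/6987)/10240 = (99078667/6987 - 2*I*√1153/6987)*(1/10240) = 99078667/71546880 - I*√1153/35773440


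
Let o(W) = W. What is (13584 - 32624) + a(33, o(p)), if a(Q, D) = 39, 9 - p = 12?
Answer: -19001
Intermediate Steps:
p = -3 (p = 9 - 1*12 = 9 - 12 = -3)
(13584 - 32624) + a(33, o(p)) = (13584 - 32624) + 39 = -19040 + 39 = -19001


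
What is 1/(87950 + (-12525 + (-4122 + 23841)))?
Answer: 1/95144 ≈ 1.0510e-5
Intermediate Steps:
1/(87950 + (-12525 + (-4122 + 23841))) = 1/(87950 + (-12525 + 19719)) = 1/(87950 + 7194) = 1/95144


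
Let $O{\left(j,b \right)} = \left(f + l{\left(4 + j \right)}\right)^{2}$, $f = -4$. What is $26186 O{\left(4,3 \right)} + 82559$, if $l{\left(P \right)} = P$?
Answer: $501535$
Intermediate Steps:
$O{\left(j,b \right)} = j^{2}$ ($O{\left(j,b \right)} = \left(-4 + \left(4 + j\right)\right)^{2} = j^{2}$)
$26186 O{\left(4,3 \right)} + 82559 = 26186 \cdot 4^{2} + 82559 = 26186 \cdot 16 + 82559 = 418976 + 82559 = 501535$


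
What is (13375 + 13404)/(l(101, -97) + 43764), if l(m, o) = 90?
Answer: 26779/43854 ≈ 0.61064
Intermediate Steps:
(13375 + 13404)/(l(101, -97) + 43764) = (13375 + 13404)/(90 + 43764) = 26779/43854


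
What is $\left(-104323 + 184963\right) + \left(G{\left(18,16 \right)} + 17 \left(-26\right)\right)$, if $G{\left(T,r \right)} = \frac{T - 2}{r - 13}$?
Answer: $\frac{240610}{3} \approx 80203.0$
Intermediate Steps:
$G{\left(T,r \right)} = \frac{-2 + T}{-13 + r}$
$\left(-104323 + 184963\right) + \left(G{\left(18,16 \right)} + 17 \left(-26\right)\right) = \left(-104323 + 184963\right) + \left(\frac{-2 + 18}{-13 + 16} + 17 \left(-26\right)\right) = 80640 - \left(442 - \frac{1}{3} \cdot 16\right) = 80640 + \left(\frac{1}{3} \cdot 16 - 442\right) = 80640 + \left(\frac{16}{3} - 442\right) = 80640 - \frac{1310}{3} = \frac{240610}{3}$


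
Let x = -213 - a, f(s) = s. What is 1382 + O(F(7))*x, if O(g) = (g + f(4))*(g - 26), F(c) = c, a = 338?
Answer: 116541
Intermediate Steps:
O(g) = (-26 + g)*(4 + g) (O(g) = (g + 4)*(g - 26) = (4 + g)*(-26 + g) = (-26 + g)*(4 + g))
x = -551 (x = -213 - 1*338 = -213 - 338 = -551)
1382 + O(F(7))*x = 1382 + (-104 + 7**2 - 22*7)*(-551) = 1382 + (-104 + 49 - 154)*(-551) = 1382 - 209*(-551) = 1382 + 115159 = 116541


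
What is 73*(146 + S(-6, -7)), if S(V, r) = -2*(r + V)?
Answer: 12556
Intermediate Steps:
S(V, r) = -2*V - 2*r (S(V, r) = -2*(V + r) = -2*V - 2*r)
73*(146 + S(-6, -7)) = 73*(146 + (-2*(-6) - 2*(-7))) = 73*(146 + (12 + 14)) = 73*(146 + 26) = 73*172 = 12556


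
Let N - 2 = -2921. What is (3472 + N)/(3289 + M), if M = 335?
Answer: 553/3624 ≈ 0.15259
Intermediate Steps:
N = -2919 (N = 2 - 2921 = -2919)
(3472 + N)/(3289 + M) = (3472 - 2919)/(3289 + 335) = 553/3624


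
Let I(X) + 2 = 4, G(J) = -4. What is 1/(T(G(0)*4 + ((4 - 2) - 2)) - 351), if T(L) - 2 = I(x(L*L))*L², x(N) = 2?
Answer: 1/163 ≈ 0.0061350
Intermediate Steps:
I(X) = 2 (I(X) = -2 + 4 = 2)
T(L) = 2 + 2*L²
1/(T(G(0)*4 + ((4 - 2) - 2)) - 351) = 1/((2 + 2*(-4*4 + ((4 - 2) - 2))²) - 351) = 1/((2 + 2*(-16 + (2 - 2))²) - 351) = 1/((2 + 2*(-16 + 0)²) - 351) = 1/((2 + 2*(-16)²) - 351) = 1/((2 + 2*256) - 351) = 1/((2 + 512) - 351) = 1/(514 - 351) = 1/163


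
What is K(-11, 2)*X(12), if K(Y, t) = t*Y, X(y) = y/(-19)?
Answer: 264/19 ≈ 13.895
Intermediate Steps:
X(y) = -y/19 (X(y) = y*(-1/19) = -y/19)
K(Y, t) = Y*t
K(-11, 2)*X(12) = (-11*2)*(-1/19*12) = -22*(-12/19) = 264/19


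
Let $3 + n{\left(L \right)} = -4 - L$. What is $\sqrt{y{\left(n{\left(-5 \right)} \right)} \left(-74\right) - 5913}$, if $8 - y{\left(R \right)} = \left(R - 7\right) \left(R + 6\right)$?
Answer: $i \sqrt{9169} \approx 95.755 i$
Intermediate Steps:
$n{\left(L \right)} = -7 - L$ ($n{\left(L \right)} = -3 - \left(4 + L\right) = -7 - L$)
$y{\left(R \right)} = 8 - \left(-7 + R\right) \left(6 + R\right)$ ($y{\left(R \right)} = 8 - \left(R - 7\right) \left(R + 6\right) = 8 - \left(-7 + R\right) \left(6 + R\right)$)
$\sqrt{y{\left(n{\left(-5 \right)} \right)} \left(-74\right) - 5913} = \sqrt{\left(50 - 2 - \left(-7 - -5\right)^{2}\right) \left(-74\right) - 5913} = \sqrt{\left(50 + \left(-7 + 5\right) - \left(-7 + 5\right)^{2}\right) \left(-74\right) - 5913} = \sqrt{\left(50 - 2 - \left(-2\right)^{2}\right) \left(-74\right) - 5913} = \sqrt{\left(50 - 2 - 4\right) \left(-74\right) - 5913} = \sqrt{44 \left(-74\right) - 5913} = \sqrt{-3256 - 5913} = \sqrt{-9169} = i \sqrt{9169}$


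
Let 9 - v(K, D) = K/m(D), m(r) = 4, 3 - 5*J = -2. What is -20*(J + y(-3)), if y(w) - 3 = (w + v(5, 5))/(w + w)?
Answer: -385/6 ≈ -64.167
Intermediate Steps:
J = 1 (J = ⅗ - ⅕*(-2) = ⅗ + ⅖ = 1)
v(K, D) = 9 - K/4
y(w) = 3 + (31/4 + w)/(2*w) (y(w) = 3 + (w + (9 - ¼*5))/(w + w) = 3 + (w + (9 - 5/4))/((2*w)) = 3 + (w + 31/4)*(1/(2*w)) = 3 + (31/4 + w)*(1/(2*w)) = 3 + (31/4 + w)/(2*w))
-20*(J + y(-3)) = -20*(1 + (⅛)*(31 + 28*(-3))/(-3)) = -20*(1 + (⅛)*(-⅓)*(31 - 84)) = -20*(1 + (⅛)*(-⅓)*(-53)) = -20*(1 + 53/24) = -20*77/24 = -385/6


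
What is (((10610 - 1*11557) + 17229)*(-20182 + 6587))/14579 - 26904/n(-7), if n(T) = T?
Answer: -1157243114/102053 ≈ -11340.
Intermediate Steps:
(((10610 - 1*11557) + 17229)*(-20182 + 6587))/14579 - 26904/n(-7) = (((10610 - 1*11557) + 17229)*(-20182 + 6587))/14579 - 26904/(-7) = (((10610 - 11557) + 17229)*(-13595))*(1/14579) - 26904*(-⅐) = ((-947 + 17229)*(-13595))*(1/14579) + 26904/7 = (16282*(-13595))*(1/14579) + 26904/7 = -221353790*1/14579 + 26904/7 = -221353790/14579 + 26904/7 = -1157243114/102053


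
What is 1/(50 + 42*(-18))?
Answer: -1/706 ≈ -0.0014164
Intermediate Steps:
1/(50 + 42*(-18)) = 1/(50 - 756) = 1/(-706) = -1/706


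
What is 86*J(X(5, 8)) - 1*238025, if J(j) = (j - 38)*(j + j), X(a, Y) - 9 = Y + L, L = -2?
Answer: -297365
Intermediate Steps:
X(a, Y) = 7 + Y (X(a, Y) = 9 + (Y - 2) = 9 + (-2 + Y) = 7 + Y)
J(j) = 2*j*(-38 + j) (J(j) = (-38 + j)*(2*j) = 2*j*(-38 + j))
86*J(X(5, 8)) - 1*238025 = 86*(2*(7 + 8)*(-38 + (7 + 8))) - 1*238025 = 86*(2*15*(-38 + 15)) - 238025 = 86*(2*15*(-23)) - 238025 = 86*(-690) - 238025 = -59340 - 238025 = -297365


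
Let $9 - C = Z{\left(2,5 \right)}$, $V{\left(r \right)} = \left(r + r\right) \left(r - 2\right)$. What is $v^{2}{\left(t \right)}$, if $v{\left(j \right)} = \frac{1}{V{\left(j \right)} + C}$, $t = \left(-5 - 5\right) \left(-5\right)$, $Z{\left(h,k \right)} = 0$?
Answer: $\frac{1}{23126481} \approx 4.324 \cdot 10^{-8}$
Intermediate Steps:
$V{\left(r \right)} = 2 r \left(-2 + r\right)$
$C = 9$ ($C = 9 - 0 = 9 + 0 = 9$)
$t = 50$ ($t = \left(-10\right) \left(-5\right) = 50$)
$v{\left(j \right)} = \frac{1}{9 + 2 j \left(-2 + j\right)}$ ($v{\left(j \right)} = \frac{1}{2 j \left(-2 + j\right) + 9} = \frac{1}{9 + 2 j \left(-2 + j\right)}$)
$v^{2}{\left(t \right)} = \left(\frac{1}{9 + 2 \cdot 50 \left(-2 + 50\right)}\right)^{2} = \left(\frac{1}{9 + 2 \cdot 50 \cdot 48}\right)^{2} = \left(\frac{1}{9 + 4800}\right)^{2} = \left(\frac{1}{4809}\right)^{2} = \frac{1}{23126481}$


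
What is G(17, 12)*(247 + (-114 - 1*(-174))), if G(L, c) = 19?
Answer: 5833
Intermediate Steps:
G(17, 12)*(247 + (-114 - 1*(-174))) = 19*(247 + (-114 - 1*(-174))) = 19*(247 + (-114 + 174)) = 19*(247 + 60) = 19*307 = 5833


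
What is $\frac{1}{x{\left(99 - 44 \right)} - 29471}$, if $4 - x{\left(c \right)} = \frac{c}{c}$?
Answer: $- \frac{1}{29468} \approx -3.3935 \cdot 10^{-5}$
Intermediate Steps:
$x{\left(c \right)} = 3$ ($x{\left(c \right)} = 4 - \frac{c}{c} = 4 - 1 = 3$)
$\frac{1}{x{\left(99 - 44 \right)} - 29471} = \frac{1}{3 - 29471} = \frac{1}{-29468} = - \frac{1}{29468}$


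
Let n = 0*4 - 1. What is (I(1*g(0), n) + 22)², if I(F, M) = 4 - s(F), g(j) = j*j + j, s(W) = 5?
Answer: 441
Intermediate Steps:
n = -1 (n = 0 - 1 = -1)
g(j) = j + j² (g(j) = j² + j = j + j²)
I(F, M) = -1 (I(F, M) = 4 - 1*5 = 4 - 5 = -1)
(I(1*g(0), n) + 22)² = (-1 + 22)² = 21² = 441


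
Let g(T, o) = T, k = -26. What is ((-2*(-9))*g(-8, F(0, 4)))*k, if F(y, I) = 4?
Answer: 3744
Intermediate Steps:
((-2*(-9))*g(-8, F(0, 4)))*k = (-2*(-9)*(-8))*(-26) = (18*(-8))*(-26) = -144*(-26) = 3744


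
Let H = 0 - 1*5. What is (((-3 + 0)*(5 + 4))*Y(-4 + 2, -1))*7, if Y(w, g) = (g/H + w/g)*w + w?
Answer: 6048/5 ≈ 1209.6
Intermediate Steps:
H = -5 (H = 0 - 5 = -5)
Y(w, g) = w + w*(-g/5 + w/g) (Y(w, g) = (g/(-5) + w/g)*w + w = (g*(-⅕) + w/g)*w + w = (-g/5 + w/g)*w + w = w*(-g/5 + w/g) + w = w + w*(-g/5 + w/g))
(((-3 + 0)*(5 + 4))*Y(-4 + 2, -1))*7 = (((-3 + 0)*(5 + 4))*((-4 + 2) + (-4 + 2)²/(-1) - ⅕*(-1)*(-4 + 2)))*7 = ((-3*9)*(-2 - 1*(-2)² - ⅕*(-1)*(-2)))*7 = -27*(-2 - 1*4 - ⅖)*7 = -27*(-2 - 4 - ⅖)*7 = -27*(-32/5)*7 = (864/5)*7 = 6048/5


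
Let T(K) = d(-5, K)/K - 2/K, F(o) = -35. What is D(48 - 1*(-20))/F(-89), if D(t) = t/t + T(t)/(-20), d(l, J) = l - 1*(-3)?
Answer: -341/11900 ≈ -0.028655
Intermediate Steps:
d(l, J) = 3 + l (d(l, J) = l + 3 = 3 + l)
T(K) = -4/K (T(K) = (3 - 5)/K - 2/K = -2/K - 2/K = -4/K)
D(t) = 1 + 1/(5*t) (D(t) = t/t - 4/t/(-20) = 1 - 4/t*(-1/20) = 1 + 1/(5*t))
D(48 - 1*(-20))/F(-89) = ((⅕ + (48 - 1*(-20)))/(48 - 1*(-20)))/(-35) = ((⅕ + (48 + 20))/(48 + 20))*(-1/35) = ((⅕ + 68)/68)*(-1/35) = ((1/68)*(341/5))*(-1/35) = (341/340)*(-1/35) = -341/11900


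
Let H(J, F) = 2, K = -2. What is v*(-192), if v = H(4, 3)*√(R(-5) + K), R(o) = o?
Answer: -384*I*√7 ≈ -1016.0*I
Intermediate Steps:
v = 2*I*√7 (v = 2*√(-5 - 2) = 2*√(-7) = 2*(I*√7) = 2*I*√7 ≈ 5.2915*I)
v*(-192) = (2*I*√7)*(-192) = -384*I*√7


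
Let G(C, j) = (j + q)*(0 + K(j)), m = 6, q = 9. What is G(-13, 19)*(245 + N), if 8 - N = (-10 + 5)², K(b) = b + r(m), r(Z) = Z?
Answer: 159600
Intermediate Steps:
K(b) = 6 + b (K(b) = b + 6 = 6 + b)
G(C, j) = (6 + j)*(9 + j) (G(C, j) = (j + 9)*(0 + (6 + j)) = (9 + j)*(6 + j) = (6 + j)*(9 + j))
N = -17 (N = 8 - (-10 + 5)² = 8 - 1*(-5)² = 8 - 1*25 = 8 - 25 = -17)
G(-13, 19)*(245 + N) = ((6 + 19)*(9 + 19))*(245 - 17) = (25*28)*228 = 700*228 = 159600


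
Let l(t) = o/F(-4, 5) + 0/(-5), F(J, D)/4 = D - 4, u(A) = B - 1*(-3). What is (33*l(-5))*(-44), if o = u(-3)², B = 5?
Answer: -23232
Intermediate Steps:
u(A) = 8 (u(A) = 5 - 1*(-3) = 5 + 3 = 8)
F(J, D) = -16 + 4*D (F(J, D) = 4*(D - 4) = 4*(-4 + D) = -16 + 4*D)
o = 64 (o = 8² = 64)
l(t) = 16 (l(t) = 64/(-16 + 4*5) + 0/(-5) = 64/(-16 + 20) + 0*(-⅕) = 64/4 + 0 = 64*(¼) + 0 = 16 + 0 = 16)
(33*l(-5))*(-44) = (33*16)*(-44) = 528*(-44) = -23232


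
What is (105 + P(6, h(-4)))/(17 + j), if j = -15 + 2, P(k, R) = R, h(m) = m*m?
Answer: 121/4 ≈ 30.250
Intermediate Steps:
h(m) = m**2
j = -13
(105 + P(6, h(-4)))/(17 + j) = (105 + (-4)**2)/(17 - 13) = (105 + 16)/4 = (1/4)*121 = 121/4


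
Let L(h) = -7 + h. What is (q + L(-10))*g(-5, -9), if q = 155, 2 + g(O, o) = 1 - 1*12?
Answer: -1794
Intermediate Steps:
g(O, o) = -13 (g(O, o) = -2 + (1 - 1*12) = -2 + (1 - 12) = -2 - 11 = -13)
(q + L(-10))*g(-5, -9) = (155 + (-7 - 10))*(-13) = (155 - 17)*(-13) = 138*(-13) = -1794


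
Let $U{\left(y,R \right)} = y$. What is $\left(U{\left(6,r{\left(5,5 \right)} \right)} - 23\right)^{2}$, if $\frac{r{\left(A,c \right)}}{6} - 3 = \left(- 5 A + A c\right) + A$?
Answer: $289$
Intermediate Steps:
$r{\left(A,c \right)} = 18 - 24 A + 6 A c$ ($r{\left(A,c \right)} = 18 + 6 \left(\left(- 5 A + A c\right) + A\right) = 18 + 6 \left(- 4 A + A c\right) = 18 + \left(- 24 A + 6 A c\right) = 18 - 24 A + 6 A c$)
$\left(U{\left(6,r{\left(5,5 \right)} \right)} - 23\right)^{2} = \left(6 - 23\right)^{2} = \left(-17\right)^{2} = 289$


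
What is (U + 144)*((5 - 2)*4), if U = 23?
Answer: 2004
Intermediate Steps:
(U + 144)*((5 - 2)*4) = (23 + 144)*((5 - 2)*4) = 167*(3*4) = 167*12 = 2004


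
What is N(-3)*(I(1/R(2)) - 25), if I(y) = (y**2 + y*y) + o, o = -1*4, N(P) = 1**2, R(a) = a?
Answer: -57/2 ≈ -28.500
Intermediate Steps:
N(P) = 1
o = -4
I(y) = -4 + 2*y**2 (I(y) = (y**2 + y*y) - 4 = (y**2 + y**2) - 4 = 2*y**2 - 4 = -4 + 2*y**2)
N(-3)*(I(1/R(2)) - 25) = 1*((-4 + 2*(1/2)**2) - 25) = 1*((-4 + 2*(1/4)) - 25) = 1*((-4 + 1/2) - 25) = 1*(-7/2 - 25) = 1*(-57/2) = -57/2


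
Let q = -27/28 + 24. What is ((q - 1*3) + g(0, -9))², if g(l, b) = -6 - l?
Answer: 154449/784 ≈ 197.00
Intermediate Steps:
q = 645/28 (q = -27*1/28 + 24 = -27/28 + 24 = 645/28 ≈ 23.036)
((q - 1*3) + g(0, -9))² = ((645/28 - 1*3) + (-6 - 1*0))² = ((645/28 - 3) + (-6 + 0))² = (561/28 - 6)² = (393/28)² = 154449/784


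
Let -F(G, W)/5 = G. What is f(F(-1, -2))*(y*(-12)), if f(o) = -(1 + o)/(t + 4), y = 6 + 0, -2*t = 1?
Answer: 864/7 ≈ 123.43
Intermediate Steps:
t = -½ (t = -½*1 = -½ ≈ -0.50000)
F(G, W) = -5*G
y = 6
f(o) = -2/7 - 2*o/7 (f(o) = -(1 + o)/(-½ + 4) = -(1 + o)/7/2 = -(1 + o)*2/7 = -(2/7 + 2*o/7) = -2/7 - 2*o/7)
f(F(-1, -2))*(y*(-12)) = (-2/7 - (-10)*(-1)/7)*(6*(-12)) = (-2/7 - 2/7*5)*(-72) = (-2/7 - 10/7)*(-72) = -12/7*(-72) = 864/7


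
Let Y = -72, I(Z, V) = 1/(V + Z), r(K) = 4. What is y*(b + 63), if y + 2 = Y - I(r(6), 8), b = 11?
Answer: -32893/6 ≈ -5482.2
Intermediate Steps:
y = -889/12 (y = -2 + (-72 - 1/(8 + 4)) = -2 + (-72 - 1/12) = -2 - 865/12 = -889/12 ≈ -74.083)
y*(b + 63) = -889*(11 + 63)/12 = -889/12*74 = -32893/6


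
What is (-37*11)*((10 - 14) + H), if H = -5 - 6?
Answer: 6105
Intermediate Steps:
H = -11
(-37*11)*((10 - 14) + H) = (-37*11)*((10 - 14) - 11) = -407*(-4 - 11) = -407*(-15) = 6105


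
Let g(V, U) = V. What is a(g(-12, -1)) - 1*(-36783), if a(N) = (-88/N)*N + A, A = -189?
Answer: 36506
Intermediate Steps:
a(N) = -277 (a(N) = (-88/N)*N - 189 = -88 - 189 = -277)
a(g(-12, -1)) - 1*(-36783) = -277 - 1*(-36783) = -277 + 36783 = 36506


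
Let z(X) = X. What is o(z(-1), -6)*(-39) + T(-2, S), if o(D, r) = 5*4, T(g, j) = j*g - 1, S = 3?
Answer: -787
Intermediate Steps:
T(g, j) = -1 + g*j (T(g, j) = g*j - 1 = -1 + g*j)
o(D, r) = 20
o(z(-1), -6)*(-39) + T(-2, S) = 20*(-39) + (-1 - 2*3) = -780 + (-1 - 6) = -780 - 7 = -787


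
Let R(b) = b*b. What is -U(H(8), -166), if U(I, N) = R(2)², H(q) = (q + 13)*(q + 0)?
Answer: -16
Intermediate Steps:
R(b) = b²
H(q) = q*(13 + q) (H(q) = (13 + q)*q = q*(13 + q))
U(I, N) = 16 (U(I, N) = (2²)² = 4² = 16)
-U(H(8), -166) = -1*16 = -16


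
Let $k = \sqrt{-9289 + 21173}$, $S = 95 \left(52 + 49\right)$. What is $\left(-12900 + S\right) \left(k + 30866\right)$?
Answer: $-102012130 - 6610 \sqrt{2971} \approx -1.0237 \cdot 10^{8}$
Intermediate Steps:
$S = 9595$ ($S = 95 \cdot 101 = 9595$)
$k = 2 \sqrt{2971}$ ($k = \sqrt{11884} = 2 \sqrt{2971} \approx 109.01$)
$\left(-12900 + S\right) \left(k + 30866\right) = \left(-12900 + 9595\right) \left(2 \sqrt{2971} + 30866\right) = - 3305 \left(30866 + 2 \sqrt{2971}\right) = -102012130 - 6610 \sqrt{2971}$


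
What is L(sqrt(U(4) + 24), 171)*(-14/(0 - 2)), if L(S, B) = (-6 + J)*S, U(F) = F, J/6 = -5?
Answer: -504*sqrt(7) ≈ -1333.5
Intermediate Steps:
J = -30 (J = 6*(-5) = -30)
L(S, B) = -36*S (L(S, B) = (-6 - 30)*S = -36*S)
L(sqrt(U(4) + 24), 171)*(-14/(0 - 2)) = (-36*sqrt(4 + 24))*(-14/(0 - 2)) = (-72*sqrt(7))*(-14/(1*(-2))) = (-72*sqrt(7))*(-14/(-2)) = (-72*sqrt(7))*(-14*(-1/2)) = -72*sqrt(7)*7 = -504*sqrt(7)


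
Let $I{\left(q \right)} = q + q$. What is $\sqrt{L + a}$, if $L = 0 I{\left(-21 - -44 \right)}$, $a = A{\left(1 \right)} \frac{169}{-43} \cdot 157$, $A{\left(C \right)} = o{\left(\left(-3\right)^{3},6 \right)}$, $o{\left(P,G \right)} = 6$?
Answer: $\frac{13 i \sqrt{40506}}{43} \approx 60.846 i$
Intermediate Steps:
$A{\left(C \right)} = 6$
$I{\left(q \right)} = 2 q$
$a = - \frac{159198}{43}$ ($a = 6 \frac{169}{-43} \cdot 157 = 6 \cdot 169 \left(- \frac{1}{43}\right) 157 = 6 \left(- \frac{169}{43}\right) 157 = \left(- \frac{1014}{43}\right) 157 = - \frac{159198}{43} \approx -3702.3$)
$L = 0$ ($L = 0 \cdot 2 \left(-21 - -44\right) = 0 \cdot 2 \left(-21 + 44\right) = 0 \cdot 2 \cdot 23 = 0 \cdot 46 = 0$)
$\sqrt{L + a} = \sqrt{0 - \frac{159198}{43}} = \sqrt{- \frac{159198}{43}} = \frac{13 i \sqrt{40506}}{43}$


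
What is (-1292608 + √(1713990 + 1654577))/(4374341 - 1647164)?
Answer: -1292608/2727177 + √3368567/2727177 ≈ -0.47330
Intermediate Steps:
(-1292608 + √(1713990 + 1654577))/(4374341 - 1647164) = (-1292608 + √3368567)/2727177 = (-1292608 + √3368567)*(1/2727177) = -1292608/2727177 + √3368567/2727177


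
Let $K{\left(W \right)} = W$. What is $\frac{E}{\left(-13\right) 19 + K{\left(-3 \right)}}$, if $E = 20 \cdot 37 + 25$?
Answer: $- \frac{153}{50} \approx -3.06$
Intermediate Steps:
$E = 765$ ($E = 740 + 25 = 765$)
$\frac{E}{\left(-13\right) 19 + K{\left(-3 \right)}} = \frac{765}{\left(-13\right) 19 - 3} = \frac{765}{-247 - 3} = \frac{765}{-250} = 765 \left(- \frac{1}{250}\right) = - \frac{153}{50}$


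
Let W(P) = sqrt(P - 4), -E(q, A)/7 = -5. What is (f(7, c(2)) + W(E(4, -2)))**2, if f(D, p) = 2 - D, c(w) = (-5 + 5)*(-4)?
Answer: (5 - sqrt(31))**2 ≈ 0.32236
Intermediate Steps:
E(q, A) = 35 (E(q, A) = -7*(-5) = 35)
W(P) = sqrt(-4 + P)
c(w) = 0 (c(w) = 0*(-4) = 0)
(f(7, c(2)) + W(E(4, -2)))**2 = ((2 - 1*7) + sqrt(-4 + 35))**2 = ((2 - 7) + sqrt(31))**2 = (-5 + sqrt(31))**2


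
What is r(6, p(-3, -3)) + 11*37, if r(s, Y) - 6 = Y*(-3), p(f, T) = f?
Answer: 422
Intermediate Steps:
r(s, Y) = 6 - 3*Y (r(s, Y) = 6 + Y*(-3) = 6 - 3*Y)
r(6, p(-3, -3)) + 11*37 = (6 - 3*(-3)) + 11*37 = (6 + 9) + 407 = 15 + 407 = 422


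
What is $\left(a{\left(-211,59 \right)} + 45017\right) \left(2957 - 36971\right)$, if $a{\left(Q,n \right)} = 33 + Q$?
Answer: $-1525153746$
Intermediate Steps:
$\left(a{\left(-211,59 \right)} + 45017\right) \left(2957 - 36971\right) = \left(\left(33 - 211\right) + 45017\right) \left(2957 - 36971\right) = \left(-178 + 45017\right) \left(-34014\right) = 44839 \left(-34014\right) = -1525153746$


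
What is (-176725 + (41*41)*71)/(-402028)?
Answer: 28687/201014 ≈ 0.14271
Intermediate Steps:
(-176725 + (41*41)*71)/(-402028) = (-176725 + 1681*71)*(-1/402028) = (-176725 + 119351)*(-1/402028) = -57374*(-1/402028) = 28687/201014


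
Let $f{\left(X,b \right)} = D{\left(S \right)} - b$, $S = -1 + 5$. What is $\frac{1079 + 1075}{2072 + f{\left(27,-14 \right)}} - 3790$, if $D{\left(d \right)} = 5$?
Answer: $- \frac{2640912}{697} \approx -3789.0$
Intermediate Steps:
$S = 4$
$f{\left(X,b \right)} = 5 - b$
$\frac{1079 + 1075}{2072 + f{\left(27,-14 \right)}} - 3790 = \frac{1079 + 1075}{2072 + \left(5 - -14\right)} - 3790 = \frac{2154}{2072 + \left(5 + 14\right)} - 3790 = \frac{2154}{2072 + 19} - 3790 = \frac{2154}{2091} - 3790 = 2154 \cdot \frac{1}{2091} - 3790 = \frac{718}{697} - 3790 = - \frac{2640912}{697}$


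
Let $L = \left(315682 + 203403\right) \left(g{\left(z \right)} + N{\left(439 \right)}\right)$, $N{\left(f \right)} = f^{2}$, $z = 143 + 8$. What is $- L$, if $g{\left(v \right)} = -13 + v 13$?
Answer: $-101050796035$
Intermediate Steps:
$z = 151$
$g{\left(v \right)} = -13 + 13 v$
$L = 101050796035$ ($L = \left(315682 + 203403\right) \left(\left(-13 + 13 \cdot 151\right) + 439^{2}\right) = 519085 \left(\left(-13 + 1963\right) + 192721\right) = 519085 \left(1950 + 192721\right) = 519085 \cdot 194671 = 101050796035$)
$- L = \left(-1\right) 101050796035 = -101050796035$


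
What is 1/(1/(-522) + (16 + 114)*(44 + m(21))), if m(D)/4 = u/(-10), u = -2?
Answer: 522/3040127 ≈ 0.00017170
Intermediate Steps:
m(D) = ⅘ (m(D) = 4*(-2/(-10)) = 4*(-2*(-⅒)) = 4*(⅕) = ⅘)
1/(1/(-522) + (16 + 114)*(44 + m(21))) = 1/(1/(-522) + (16 + 114)*(44 + ⅘)) = 1/(-1/522 + 130*(224/5)) = 1/(-1/522 + 5824) = 1/(3040127/522) = 522/3040127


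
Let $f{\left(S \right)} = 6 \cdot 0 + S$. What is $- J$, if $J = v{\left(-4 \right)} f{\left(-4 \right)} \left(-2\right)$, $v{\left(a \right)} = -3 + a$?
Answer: $56$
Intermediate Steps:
$f{\left(S \right)} = S$ ($f{\left(S \right)} = 0 + S = S$)
$J = -56$ ($J = \left(-3 - 4\right) \left(-4\right) \left(-2\right) = \left(-7\right) \left(-4\right) \left(-2\right) = 28 \left(-2\right) = -56$)
$- J = \left(-1\right) \left(-56\right) = 56$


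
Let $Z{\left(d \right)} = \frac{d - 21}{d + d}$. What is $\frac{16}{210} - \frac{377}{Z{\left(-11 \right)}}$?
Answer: $- \frac{435307}{1680} \approx -259.11$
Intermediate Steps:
$Z{\left(d \right)} = \frac{-21 + d}{2 d}$
$\frac{16}{210} - \frac{377}{Z{\left(-11 \right)}} = \frac{16}{210} - \frac{377}{\frac{1}{2} \frac{1}{-11} \left(-21 - 11\right)} = 16 \cdot \frac{1}{210} - \frac{377}{\frac{1}{2} \left(- \frac{1}{11}\right) \left(-32\right)} = \frac{8}{105} - \frac{377}{\frac{16}{11}} = \frac{8}{105} - \frac{4147}{16} = - \frac{435307}{1680}$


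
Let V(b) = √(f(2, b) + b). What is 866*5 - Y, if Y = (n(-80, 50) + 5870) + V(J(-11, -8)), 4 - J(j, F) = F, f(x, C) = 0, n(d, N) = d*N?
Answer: 2460 - 2*√3 ≈ 2456.5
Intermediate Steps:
n(d, N) = N*d
J(j, F) = 4 - F
V(b) = √b (V(b) = √(0 + b) = √b)
Y = 1870 + 2*√3 (Y = (50*(-80) + 5870) + √(4 - 1*(-8)) = (-4000 + 5870) + √(4 + 8) = 1870 + √12 = 1870 + 2*√3 ≈ 1873.5)
866*5 - Y = 866*5 - (1870 + 2*√3) = 4330 + (-1870 - 2*√3) = 2460 - 2*√3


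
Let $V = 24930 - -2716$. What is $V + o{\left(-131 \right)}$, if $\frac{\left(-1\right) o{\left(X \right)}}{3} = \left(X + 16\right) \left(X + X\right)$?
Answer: $-62744$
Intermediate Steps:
$o{\left(X \right)} = - 6 X \left(16 + X\right)$ ($o{\left(X \right)} = - 3 \left(X + 16\right) \left(X + X\right) = - 3 \left(16 + X\right) 2 X = - 3 \cdot 2 X \left(16 + X\right) = - 6 X \left(16 + X\right)$)
$V = 27646$ ($V = 24930 + 2716 = 27646$)
$V + o{\left(-131 \right)} = 27646 - - 786 \left(16 - 131\right) = 27646 - \left(-786\right) \left(-115\right) = 27646 - 90390 = -62744$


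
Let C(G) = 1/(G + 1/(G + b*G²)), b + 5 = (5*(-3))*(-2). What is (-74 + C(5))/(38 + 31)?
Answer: -232544/217419 ≈ -1.0696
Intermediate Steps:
b = 25 (b = -5 + (5*(-3))*(-2) = -5 - 15*(-2) = -5 + 30 = 25)
C(G) = 1/(G + 1/(G + 25*G²))
(-74 + C(5))/(38 + 31) = (-74 + 5*(1 + 25*5)/(1 + 5² + 25*5³))/(38 + 31) = (-74 + 5*(1 + 125)/(1 + 25 + 25*125))/69 = (-74 + 5*126/(1 + 25 + 3125))*(1/69) = (-74 + 5*126/3151)*(1/69) = (-74 + 5*(1/3151)*126)*(1/69) = (-74 + 630/3151)*(1/69) = -232544/3151*1/69 = -232544/217419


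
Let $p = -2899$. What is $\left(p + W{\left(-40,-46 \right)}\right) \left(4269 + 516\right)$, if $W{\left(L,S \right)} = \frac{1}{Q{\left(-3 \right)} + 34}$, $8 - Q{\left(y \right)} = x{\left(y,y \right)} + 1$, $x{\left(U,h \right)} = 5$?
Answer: $- \frac{166458985}{12} \approx -1.3872 \cdot 10^{7}$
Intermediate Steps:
$Q{\left(y \right)} = 2$ ($Q{\left(y \right)} = 8 - \left(5 + 1\right) = 8 - 6 = 2$)
$W{\left(L,S \right)} = \frac{1}{36}$ ($W{\left(L,S \right)} = \frac{1}{2 + 34} = \frac{1}{36}$)
$\left(p + W{\left(-40,-46 \right)}\right) \left(4269 + 516\right) = \left(-2899 + \frac{1}{36}\right) \left(4269 + 516\right) = \left(- \frac{104363}{36}\right) 4785 = - \frac{166458985}{12}$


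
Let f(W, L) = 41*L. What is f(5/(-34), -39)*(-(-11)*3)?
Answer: -52767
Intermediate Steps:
f(5/(-34), -39)*(-(-11)*3) = (41*(-39))*(-(-11)*3) = -(-17589)*(-3) = -1599*33 = -52767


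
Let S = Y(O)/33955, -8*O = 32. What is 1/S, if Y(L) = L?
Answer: -33955/4 ≈ -8488.8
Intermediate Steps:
O = -4 (O = -1/8*32 = -4)
S = -4/33955 ≈ -0.00011780
1/S = 1/(-4/33955) = -33955/4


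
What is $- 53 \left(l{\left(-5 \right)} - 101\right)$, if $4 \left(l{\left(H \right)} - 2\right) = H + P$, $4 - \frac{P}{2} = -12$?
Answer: $\frac{19557}{4} \approx 4889.3$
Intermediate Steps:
$P = 32$ ($P = 8 - -24 = 8 + 24 = 32$)
$l{\left(H \right)} = 10 + \frac{H}{4}$ ($l{\left(H \right)} = 2 + \frac{H + 32}{4} = 2 + \frac{32 + H}{4} = 2 + \left(8 + \frac{H}{4}\right) = 10 + \frac{H}{4}$)
$- 53 \left(l{\left(-5 \right)} - 101\right) = - 53 \left(\left(10 + \frac{1}{4} \left(-5\right)\right) - 101\right) = - 53 \left(\left(10 - \frac{5}{4}\right) - 101\right) = - 53 \left(\frac{35}{4} - 101\right) = \left(-53\right) \left(- \frac{369}{4}\right) = \frac{19557}{4}$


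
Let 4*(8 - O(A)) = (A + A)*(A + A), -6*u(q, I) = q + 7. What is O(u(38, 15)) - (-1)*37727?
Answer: 150715/4 ≈ 37679.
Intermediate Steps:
u(q, I) = -7/6 - q/6 (u(q, I) = -(q + 7)/6 = -(7 + q)/6 = -7/6 - q/6)
O(A) = 8 - A**2 (O(A) = 8 - (A + A)*(A + A)/4 = 8 - 2*A*2*A/4 = 8 - A**2)
O(u(38, 15)) - (-1)*37727 = (8 - (-7/6 - 1/6*38)**2) - (-1)*37727 = (8 - (-7/6 - 19/3)**2) - 1*(-37727) = (8 - (-15/2)**2) + 37727 = (8 - 1*225/4) + 37727 = (8 - 225/4) + 37727 = -193/4 + 37727 = 150715/4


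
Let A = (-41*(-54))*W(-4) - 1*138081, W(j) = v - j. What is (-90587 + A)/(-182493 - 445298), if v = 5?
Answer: 208742/627791 ≈ 0.33250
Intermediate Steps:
W(j) = 5 - j
A = -118155 (A = (-41*(-54))*(5 - 1*(-4)) - 1*138081 = 2214*(5 + 4) - 138081 = 2214*9 - 138081 = 19926 - 138081 = -118155)
(-90587 + A)/(-182493 - 445298) = (-90587 - 118155)/(-182493 - 445298) = -208742/(-627791) = -208742*(-1/627791) = 208742/627791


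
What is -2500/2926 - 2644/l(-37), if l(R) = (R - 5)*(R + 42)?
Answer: 257548/21945 ≈ 11.736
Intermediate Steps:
l(R) = (-5 + R)*(42 + R)
-2500/2926 - 2644/l(-37) = -2500/2926 - 2644/(-210 + (-37)² + 37*(-37)) = -2500*1/2926 - 2644/(-210 + 1369 - 1369) = -1250/1463 - 2644/(-210) = -1250/1463 - 2644*(-1/210) = -1250/1463 + 1322/105 = 257548/21945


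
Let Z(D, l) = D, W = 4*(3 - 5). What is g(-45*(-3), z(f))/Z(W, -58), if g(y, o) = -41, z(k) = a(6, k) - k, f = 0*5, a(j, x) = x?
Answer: 41/8 ≈ 5.1250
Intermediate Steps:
W = -8 (W = 4*(-2) = -8)
f = 0
z(k) = 0 (z(k) = k - k = 0)
g(-45*(-3), z(f))/Z(W, -58) = -41/(-8) = -41*(-1/8) = 41/8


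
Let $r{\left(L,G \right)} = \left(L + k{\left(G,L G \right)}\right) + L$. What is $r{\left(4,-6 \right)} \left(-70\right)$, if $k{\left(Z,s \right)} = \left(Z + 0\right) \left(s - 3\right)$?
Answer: $-11900$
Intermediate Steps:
$k{\left(Z,s \right)} = Z \left(-3 + s\right)$
$r{\left(L,G \right)} = 2 L + G \left(-3 + G L\right)$ ($r{\left(L,G \right)} = \left(L + G \left(-3 + L G\right)\right) + L = \left(L + G \left(-3 + G L\right)\right) + L = 2 L + G \left(-3 + G L\right)$)
$r{\left(4,-6 \right)} \left(-70\right) = \left(2 \cdot 4 - 6 \left(-3 - 24\right)\right) \left(-70\right) = \left(8 - 6 \left(-3 - 24\right)\right) \left(-70\right) = \left(8 - -162\right) \left(-70\right) = \left(8 + 162\right) \left(-70\right) = 170 \left(-70\right) = -11900$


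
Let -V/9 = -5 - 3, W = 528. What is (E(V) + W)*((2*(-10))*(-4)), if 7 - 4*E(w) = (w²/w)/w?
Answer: 42360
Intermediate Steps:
V = 72 (V = -9*(-5 - 3) = -9*(-8) = 72)
E(w) = 3/2 (E(w) = 7/4 - w²/w/(4*w) = 7/4 - w/(4*w) = 7/4 - ¼*1 = 7/4 - ¼ = 3/2)
(E(V) + W)*((2*(-10))*(-4)) = (3/2 + 528)*((2*(-10))*(-4)) = 1059*(-20*(-4))/2 = (1059/2)*80 = 42360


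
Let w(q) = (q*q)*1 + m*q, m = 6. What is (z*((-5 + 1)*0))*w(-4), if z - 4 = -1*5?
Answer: 0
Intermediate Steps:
w(q) = q**2 + 6*q (w(q) = (q*q)*1 + 6*q = q**2*1 + 6*q = q**2 + 6*q)
z = -1 (z = 4 - 1*5 = 4 - 5 = -1)
(z*((-5 + 1)*0))*w(-4) = (-(-5 + 1)*0)*(-4*(6 - 4)) = (-(-4)*0)*(-4*2) = -1*0*(-8) = 0*(-8) = 0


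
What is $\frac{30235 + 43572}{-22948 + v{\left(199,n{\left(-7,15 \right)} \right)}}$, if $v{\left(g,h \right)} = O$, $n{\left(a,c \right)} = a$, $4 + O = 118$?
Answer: $- \frac{73807}{22834} \approx -3.2323$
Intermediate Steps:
$O = 114$ ($O = -4 + 118 = 114$)
$v{\left(g,h \right)} = 114$
$\frac{30235 + 43572}{-22948 + v{\left(199,n{\left(-7,15 \right)} \right)}} = \frac{30235 + 43572}{-22948 + 114} = \frac{73807}{-22834} = 73807 \left(- \frac{1}{22834}\right) = - \frac{73807}{22834}$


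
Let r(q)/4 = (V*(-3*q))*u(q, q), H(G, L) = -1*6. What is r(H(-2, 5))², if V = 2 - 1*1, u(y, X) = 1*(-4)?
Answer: 82944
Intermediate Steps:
u(y, X) = -4
V = 1 (V = 2 - 1 = 1)
H(G, L) = -6
r(q) = 48*q (r(q) = 4*((1*(-3*q))*(-4)) = 4*(-3*q*(-4)) = 4*(12*q) = 48*q)
r(H(-2, 5))² = (48*(-6))² = (-288)² = 82944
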